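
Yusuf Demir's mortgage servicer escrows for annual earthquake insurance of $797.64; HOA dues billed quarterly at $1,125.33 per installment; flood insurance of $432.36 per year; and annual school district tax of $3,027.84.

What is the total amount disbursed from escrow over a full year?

Earthquake insurance: $797.64 per year
HOA dues: $1,125.33 × 4 = $4,501.32 per year
Flood insurance: $432.36 per year
School district tax: $3,027.84 per year
Combined annual = $8,759.16

$8,759.16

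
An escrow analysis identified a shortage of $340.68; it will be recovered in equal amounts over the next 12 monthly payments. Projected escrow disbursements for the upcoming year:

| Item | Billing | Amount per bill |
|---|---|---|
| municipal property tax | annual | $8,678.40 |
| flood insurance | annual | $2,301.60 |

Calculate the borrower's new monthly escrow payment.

$943.39

Municipal property tax = $8,678.40 per year
Flood insurance = $2,301.60 per year
Combined annual = $8,678.40 + $2,301.60 = $10,980.00
Per month = $10,980.00 ÷ 12 = $915.00
Shortage spread = $340.68 / 12 = $28.39/mo
New monthly escrow = $915.00 + $28.39 = $943.39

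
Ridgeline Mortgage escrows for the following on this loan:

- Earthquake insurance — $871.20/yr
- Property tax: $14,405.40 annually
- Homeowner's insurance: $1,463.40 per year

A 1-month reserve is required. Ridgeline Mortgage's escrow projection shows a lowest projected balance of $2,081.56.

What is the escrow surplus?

Earthquake insurance: $871.20
Property tax: $14,405.40
Homeowner's insurance: $1,463.40
Total per year = $871.20 + $14,405.40 + $1,463.40 = $16,740.00
Per month = $16,740.00 / 12 = $1,395.00
Required reserve = 1 × $1,395.00 = $1,395.00
Excess over cushion: $2,081.56 − $1,395.00 = $686.56

$686.56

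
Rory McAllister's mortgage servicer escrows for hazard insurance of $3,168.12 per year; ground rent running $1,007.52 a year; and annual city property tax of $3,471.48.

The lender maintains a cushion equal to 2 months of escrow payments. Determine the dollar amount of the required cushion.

Hazard insurance: $3,168.12/yr
Ground rent: $1,007.52/yr
City property tax: $3,471.48/yr
Total per year = $7,647.12
Monthly escrow = $7,647.12 / 12 = $637.26
Reserve = 2 × $637.26 = $1,274.52

$1,274.52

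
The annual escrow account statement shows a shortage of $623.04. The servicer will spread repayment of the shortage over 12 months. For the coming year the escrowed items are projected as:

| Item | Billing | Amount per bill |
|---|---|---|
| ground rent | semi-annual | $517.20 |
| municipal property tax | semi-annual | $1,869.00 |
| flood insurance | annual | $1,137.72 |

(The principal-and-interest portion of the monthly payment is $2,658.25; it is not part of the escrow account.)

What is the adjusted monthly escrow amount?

Ground rent — $517.20 × 2 = $1,034.40/yr
Municipal property tax — $1,869.00 × 2 = $3,738.00/yr
Flood insurance — $1,137.72/yr
Total annual escrow = $1,034.40 + $3,738.00 + $1,137.72 = $5,910.12
Monthly escrow = $5,910.12 / 12 = $492.51
Monthly shortage recovery: $623.04 ÷ 12 = $51.92
New monthly escrow = $492.51 + $51.92 = $544.43

$544.43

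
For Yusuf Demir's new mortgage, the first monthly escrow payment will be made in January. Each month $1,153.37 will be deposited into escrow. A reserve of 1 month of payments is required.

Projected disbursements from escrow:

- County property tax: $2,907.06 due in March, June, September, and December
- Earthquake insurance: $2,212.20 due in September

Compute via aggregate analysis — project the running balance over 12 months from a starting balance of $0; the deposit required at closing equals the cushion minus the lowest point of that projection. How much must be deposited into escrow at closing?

$1,706.42

Cushion = 1 × $1,153.37 = $1,153.37
Trial balance (start $0, +$1,153.37 each month, − disbursements):
  Jan: +$1,153.37 → $1,153.37
  Feb: +$1,153.37 → $2,306.74
  Mar: +$1,153.37 − $2,907.06 → $553.05
  Apr: +$1,153.37 → $1,706.42
  May: +$1,153.37 → $2,859.79
  Jun: +$1,153.37 − $2,907.06 → $1,106.10
  Jul: +$1,153.37 → $2,259.47
  Aug: +$1,153.37 → $3,412.84
  Sep: +$1,153.37 − $5,119.26 → -$553.05
  Oct: +$1,153.37 → $600.32
  Nov: +$1,153.37 → $1,753.69
  Dec: +$1,153.37 − $2,907.06 → $0.00
Lowest trial balance = -$553.05 (Sep)
Initial deposit = cushion − low point = $1,153.37 − (-$553.05) = $1,706.42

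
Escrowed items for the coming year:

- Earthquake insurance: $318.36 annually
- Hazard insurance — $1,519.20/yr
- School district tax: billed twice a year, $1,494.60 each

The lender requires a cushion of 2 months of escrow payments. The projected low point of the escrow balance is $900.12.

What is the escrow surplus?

$95.66

Earthquake insurance — $318.36
Hazard insurance — $1,519.20
School district tax — $1,494.60 × 2 = $2,989.20
Yearly total = $318.36 + $1,519.20 + $2,989.20 = $4,826.76
Monthly = $4,826.76 / 12 = $402.23
Required reserve = 2 × $402.23 = $804.46
Surplus = $900.12 − $804.46 = $95.66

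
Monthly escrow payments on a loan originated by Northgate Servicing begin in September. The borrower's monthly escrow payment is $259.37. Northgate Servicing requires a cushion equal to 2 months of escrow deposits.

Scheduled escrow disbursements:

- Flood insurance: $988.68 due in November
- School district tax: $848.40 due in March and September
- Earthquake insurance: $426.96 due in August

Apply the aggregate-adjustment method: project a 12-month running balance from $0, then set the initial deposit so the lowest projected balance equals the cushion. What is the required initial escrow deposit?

Cushion = 2 × $259.37 = $518.74
Trial balance (start $0, +$259.37 each month, − disbursements):
  Sep: +$259.37 − $848.40 → -$589.03
  Oct: +$259.37 → -$329.66
  Nov: +$259.37 − $988.68 → -$1,058.97
  Dec: +$259.37 → -$799.60
  Jan: +$259.37 → -$540.23
  Feb: +$259.37 → -$280.86
  Mar: +$259.37 − $848.40 → -$869.89
  Apr: +$259.37 → -$610.52
  May: +$259.37 → -$351.15
  Jun: +$259.37 → -$91.78
  Jul: +$259.37 → $167.59
  Aug: +$259.37 − $426.96 → $0.00
Lowest trial balance = -$1,058.97 (Nov)
Initial deposit = cushion − low point = $518.74 − (-$1,058.97) = $1,577.71

$1,577.71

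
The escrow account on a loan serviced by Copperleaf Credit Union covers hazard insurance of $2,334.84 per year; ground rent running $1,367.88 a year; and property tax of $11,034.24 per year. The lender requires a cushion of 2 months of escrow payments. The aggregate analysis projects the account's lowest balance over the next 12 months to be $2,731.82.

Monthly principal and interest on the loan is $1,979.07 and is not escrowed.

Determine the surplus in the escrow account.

Hazard insurance: $2,334.84/yr
Ground rent: $1,367.88/yr
Property tax: $11,034.24/yr
Annual escrow total = $2,334.84 + $1,367.88 + $11,034.24 = $14,736.96
Per month = $14,736.96 / 12 = $1,228.08
Cushion = 2 × $1,228.08 = $2,456.16
Excess over cushion: $2,731.82 − $2,456.16 = $275.66

$275.66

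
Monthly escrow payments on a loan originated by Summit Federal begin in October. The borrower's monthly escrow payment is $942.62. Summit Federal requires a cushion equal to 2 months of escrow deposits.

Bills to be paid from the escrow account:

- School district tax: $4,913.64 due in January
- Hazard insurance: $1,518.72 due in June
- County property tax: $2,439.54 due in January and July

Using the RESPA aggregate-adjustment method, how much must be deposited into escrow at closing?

Cushion = 2 × $942.62 = $1,885.24
Trial balance (start $0, +$942.62 each month, − disbursements):
  Oct: +$942.62 → $942.62
  Nov: +$942.62 → $1,885.24
  Dec: +$942.62 → $2,827.86
  Jan: +$942.62 − $7,353.18 → -$3,582.70
  Feb: +$942.62 → -$2,640.08
  Mar: +$942.62 → -$1,697.46
  Apr: +$942.62 → -$754.84
  May: +$942.62 → $187.78
  Jun: +$942.62 − $1,518.72 → -$388.32
  Jul: +$942.62 − $2,439.54 → -$1,885.24
  Aug: +$942.62 → -$942.62
  Sep: +$942.62 → $0.00
Lowest trial balance = -$3,582.70 (Jan)
Initial deposit = cushion − low point = $1,885.24 − (-$3,582.70) = $5,467.94

$5,467.94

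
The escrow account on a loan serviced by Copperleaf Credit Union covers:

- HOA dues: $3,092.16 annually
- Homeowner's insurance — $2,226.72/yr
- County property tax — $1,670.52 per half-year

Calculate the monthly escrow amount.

HOA dues = $3,092.16 per year
Homeowner's insurance = $2,226.72 per year
County property tax = $1,670.52 × 2 = $3,341.04 per year
Total per year = $3,092.16 + $2,226.72 + $3,341.04 = $8,659.92
Monthly escrow = $8,659.92 ÷ 12 = $721.66

$721.66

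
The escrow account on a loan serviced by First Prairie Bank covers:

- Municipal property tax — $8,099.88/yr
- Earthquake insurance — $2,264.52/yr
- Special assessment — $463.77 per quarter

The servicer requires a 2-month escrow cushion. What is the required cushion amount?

Municipal property tax = $8,099.88 annually
Earthquake insurance = $2,264.52 annually
Special assessment = $463.77 × 4 = $1,855.08 annually
Total per year = $8,099.88 + $2,264.52 + $1,855.08 = $12,219.48
Per month = $12,219.48 ÷ 12 = $1,018.29
Required cushion = 2 × $1,018.29 = $2,036.58

$2,036.58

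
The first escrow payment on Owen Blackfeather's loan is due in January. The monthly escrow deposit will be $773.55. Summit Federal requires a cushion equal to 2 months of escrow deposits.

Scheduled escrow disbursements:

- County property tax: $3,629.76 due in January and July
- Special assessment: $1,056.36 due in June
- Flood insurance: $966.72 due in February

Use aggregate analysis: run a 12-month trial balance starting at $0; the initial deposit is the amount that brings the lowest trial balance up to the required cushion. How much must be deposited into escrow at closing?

$5,414.85

Cushion = 2 × $773.55 = $1,547.10
Trial balance (start $0, +$773.55 each month, − disbursements):
  Jan: +$773.55 − $3,629.76 → -$2,856.21
  Feb: +$773.55 − $966.72 → -$3,049.38
  Mar: +$773.55 → -$2,275.83
  Apr: +$773.55 → -$1,502.28
  May: +$773.55 → -$728.73
  Jun: +$773.55 − $1,056.36 → -$1,011.54
  Jul: +$773.55 − $3,629.76 → -$3,867.75
  Aug: +$773.55 → -$3,094.20
  Sep: +$773.55 → -$2,320.65
  Oct: +$773.55 → -$1,547.10
  Nov: +$773.55 → -$773.55
  Dec: +$773.55 → $0.00
Lowest trial balance = -$3,867.75 (Jul)
Initial deposit = cushion − low point = $1,547.10 − (-$3,867.75) = $5,414.85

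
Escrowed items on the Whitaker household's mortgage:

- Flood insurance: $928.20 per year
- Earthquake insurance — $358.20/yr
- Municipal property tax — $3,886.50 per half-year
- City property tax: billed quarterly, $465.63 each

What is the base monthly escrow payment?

Flood insurance = $928.20/yr
Earthquake insurance = $358.20/yr
Municipal property tax = $3,886.50 × 2 = $7,773.00/yr
City property tax = $465.63 × 4 = $1,862.52/yr
Yearly total = $928.20 + $358.20 + $7,773.00 + $1,862.52 = $10,921.92
Monthly escrow = $10,921.92 / 12 = $910.16

$910.16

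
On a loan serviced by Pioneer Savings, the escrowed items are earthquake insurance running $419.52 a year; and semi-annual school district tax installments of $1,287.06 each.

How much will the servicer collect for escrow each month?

$249.47

Earthquake insurance: $419.52/yr
School district tax: $1,287.06 × 2 = $2,574.12/yr
Total per year = $2,993.64
Base monthly escrow = $2,993.64 / 12 = $249.47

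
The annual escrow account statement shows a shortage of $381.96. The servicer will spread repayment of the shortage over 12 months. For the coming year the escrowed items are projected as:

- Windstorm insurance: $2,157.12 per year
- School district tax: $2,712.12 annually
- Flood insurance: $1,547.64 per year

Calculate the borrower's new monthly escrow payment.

$566.57

Windstorm insurance — $2,157.12/yr
School district tax — $2,712.12/yr
Flood insurance — $1,547.64/yr
Annual escrow total = $2,157.12 + $2,712.12 + $1,547.64 = $6,416.88
Monthly = $6,416.88 ÷ 12 = $534.74
Monthly shortage recovery: $381.96 / 12 = $31.83
New monthly escrow = $534.74 + $31.83 = $566.57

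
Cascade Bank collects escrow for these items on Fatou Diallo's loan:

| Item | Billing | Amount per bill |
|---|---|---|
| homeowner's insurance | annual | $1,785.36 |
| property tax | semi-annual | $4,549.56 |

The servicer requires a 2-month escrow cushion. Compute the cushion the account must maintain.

Homeowner's insurance — $1,785.36 per year
Property tax — $4,549.56 × 2 = $9,099.12 per year
Annual escrow total = $10,884.48
Monthly = $10,884.48 ÷ 12 = $907.04
Cushion = 2 × $907.04 = $1,814.08

$1,814.08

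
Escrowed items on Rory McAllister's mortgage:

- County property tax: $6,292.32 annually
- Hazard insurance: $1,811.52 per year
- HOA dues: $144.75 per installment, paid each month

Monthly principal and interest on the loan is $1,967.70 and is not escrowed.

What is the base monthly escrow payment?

$820.07

County property tax: $6,292.32 annually
Hazard insurance: $1,811.52 annually
HOA dues: $144.75 × 12 = $1,737.00 annually
Combined annual = $6,292.32 + $1,811.52 + $1,737.00 = $9,840.84
Monthly = $9,840.84 ÷ 12 = $820.07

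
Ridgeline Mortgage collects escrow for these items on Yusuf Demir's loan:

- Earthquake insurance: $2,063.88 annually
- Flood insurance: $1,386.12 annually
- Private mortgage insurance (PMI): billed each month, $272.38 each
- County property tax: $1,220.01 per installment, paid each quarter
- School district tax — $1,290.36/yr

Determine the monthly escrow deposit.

$1,074.08

Earthquake insurance — $2,063.88 per year
Flood insurance — $1,386.12 per year
Private mortgage insurance (PMI) — $272.38 × 12 = $3,268.56 per year
County property tax — $1,220.01 × 4 = $4,880.04 per year
School district tax — $1,290.36 per year
Total annual escrow = $2,063.88 + $1,386.12 + $3,268.56 + $4,880.04 + $1,290.36 = $12,888.96
Monthly escrow = $12,888.96 / 12 = $1,074.08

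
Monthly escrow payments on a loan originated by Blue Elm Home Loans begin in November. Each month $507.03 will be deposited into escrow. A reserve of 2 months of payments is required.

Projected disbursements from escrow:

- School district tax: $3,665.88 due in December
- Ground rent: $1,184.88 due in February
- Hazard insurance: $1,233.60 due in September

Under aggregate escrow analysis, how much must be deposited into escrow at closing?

Cushion = 2 × $507.03 = $1,014.06
Trial balance (start $0, +$507.03 each month, − disbursements):
  Nov: +$507.03 → $507.03
  Dec: +$507.03 − $3,665.88 → -$2,651.82
  Jan: +$507.03 → -$2,144.79
  Feb: +$507.03 − $1,184.88 → -$2,822.64
  Mar: +$507.03 → -$2,315.61
  Apr: +$507.03 → -$1,808.58
  May: +$507.03 → -$1,301.55
  Jun: +$507.03 → -$794.52
  Jul: +$507.03 → -$287.49
  Aug: +$507.03 → $219.54
  Sep: +$507.03 − $1,233.60 → -$507.03
  Oct: +$507.03 → $0.00
Lowest trial balance = -$2,822.64 (Feb)
Initial deposit = cushion − low point = $1,014.06 − (-$2,822.64) = $3,836.70

$3,836.70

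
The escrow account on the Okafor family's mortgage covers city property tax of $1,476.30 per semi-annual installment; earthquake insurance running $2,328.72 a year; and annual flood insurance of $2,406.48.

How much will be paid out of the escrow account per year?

City property tax — $1,476.30 × 2 = $2,952.60 per year
Earthquake insurance — $2,328.72 per year
Flood insurance — $2,406.48 per year
Total annual escrow = $2,952.60 + $2,328.72 + $2,406.48 = $7,687.80

$7,687.80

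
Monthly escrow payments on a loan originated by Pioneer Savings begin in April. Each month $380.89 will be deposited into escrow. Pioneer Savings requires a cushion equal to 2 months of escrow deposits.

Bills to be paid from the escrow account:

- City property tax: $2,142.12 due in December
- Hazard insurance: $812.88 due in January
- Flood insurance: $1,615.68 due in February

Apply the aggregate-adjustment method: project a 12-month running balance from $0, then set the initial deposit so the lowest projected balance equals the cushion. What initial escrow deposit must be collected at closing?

$1,142.67

Cushion = 2 × $380.89 = $761.78
Trial balance (start $0, +$380.89 each month, − disbursements):
  Apr: +$380.89 → $380.89
  May: +$380.89 → $761.78
  Jun: +$380.89 → $1,142.67
  Jul: +$380.89 → $1,523.56
  Aug: +$380.89 → $1,904.45
  Sep: +$380.89 → $2,285.34
  Oct: +$380.89 → $2,666.23
  Nov: +$380.89 → $3,047.12
  Dec: +$380.89 − $2,142.12 → $1,285.89
  Jan: +$380.89 − $812.88 → $853.90
  Feb: +$380.89 − $1,615.68 → -$380.89
  Mar: +$380.89 → $0.00
Lowest trial balance = -$380.89 (Feb)
Initial deposit = cushion − low point = $761.78 − (-$380.89) = $1,142.67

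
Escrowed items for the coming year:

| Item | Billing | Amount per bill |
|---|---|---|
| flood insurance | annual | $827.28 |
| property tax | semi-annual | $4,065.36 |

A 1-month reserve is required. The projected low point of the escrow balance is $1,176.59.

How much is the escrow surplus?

Flood insurance = $827.28 per year
Property tax = $4,065.36 × 2 = $8,130.72 per year
Total annual escrow = $8,958.00
Base monthly escrow = $8,958.00 / 12 = $746.50
Required cushion = 1 × $746.50 = $746.50
Surplus = $1,176.59 − $746.50 = $430.09

$430.09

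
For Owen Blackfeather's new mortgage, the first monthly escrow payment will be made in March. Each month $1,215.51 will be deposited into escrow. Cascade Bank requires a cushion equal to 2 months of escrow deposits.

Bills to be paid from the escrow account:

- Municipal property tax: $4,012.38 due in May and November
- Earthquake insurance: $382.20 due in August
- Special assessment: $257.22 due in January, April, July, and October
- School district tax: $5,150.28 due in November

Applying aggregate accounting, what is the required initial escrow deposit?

$5,820.33

Cushion = 2 × $1,215.51 = $2,431.02
Trial balance (start $0, +$1,215.51 each month, − disbursements):
  Mar: +$1,215.51 → $1,215.51
  Apr: +$1,215.51 − $257.22 → $2,173.80
  May: +$1,215.51 − $4,012.38 → -$623.07
  Jun: +$1,215.51 → $592.44
  Jul: +$1,215.51 − $257.22 → $1,550.73
  Aug: +$1,215.51 − $382.20 → $2,384.04
  Sep: +$1,215.51 → $3,599.55
  Oct: +$1,215.51 − $257.22 → $4,557.84
  Nov: +$1,215.51 − $9,162.66 → -$3,389.31
  Dec: +$1,215.51 → -$2,173.80
  Jan: +$1,215.51 − $257.22 → -$1,215.51
  Feb: +$1,215.51 → $0.00
Lowest trial balance = -$3,389.31 (Nov)
Initial deposit = cushion − low point = $2,431.02 − (-$3,389.31) = $5,820.33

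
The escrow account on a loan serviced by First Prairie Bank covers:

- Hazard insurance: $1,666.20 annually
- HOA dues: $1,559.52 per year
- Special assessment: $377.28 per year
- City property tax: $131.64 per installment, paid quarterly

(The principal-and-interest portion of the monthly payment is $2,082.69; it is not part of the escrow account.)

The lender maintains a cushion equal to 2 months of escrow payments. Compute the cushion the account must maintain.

Hazard insurance: $1,666.20/yr
HOA dues: $1,559.52/yr
Special assessment: $377.28/yr
City property tax: $131.64 × 4 = $526.56/yr
Total annual escrow = $1,666.20 + $1,559.52 + $377.28 + $526.56 = $4,129.56
Per month = $4,129.56 ÷ 12 = $344.13
Reserve = 2 × $344.13 = $688.26

$688.26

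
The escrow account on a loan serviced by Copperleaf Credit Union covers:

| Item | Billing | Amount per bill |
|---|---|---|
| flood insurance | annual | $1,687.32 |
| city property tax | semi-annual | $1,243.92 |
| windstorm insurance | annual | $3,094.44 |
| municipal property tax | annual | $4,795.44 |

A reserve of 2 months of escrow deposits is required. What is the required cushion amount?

Flood insurance: $1,687.32 per year
City property tax: $1,243.92 × 2 = $2,487.84 per year
Windstorm insurance: $3,094.44 per year
Municipal property tax: $4,795.44 per year
Annual escrow total = $1,687.32 + $2,487.84 + $3,094.44 + $4,795.44 = $12,065.04
Base monthly escrow = $12,065.04 ÷ 12 = $1,005.42
Cushion = 2 × $1,005.42 = $2,010.84

$2,010.84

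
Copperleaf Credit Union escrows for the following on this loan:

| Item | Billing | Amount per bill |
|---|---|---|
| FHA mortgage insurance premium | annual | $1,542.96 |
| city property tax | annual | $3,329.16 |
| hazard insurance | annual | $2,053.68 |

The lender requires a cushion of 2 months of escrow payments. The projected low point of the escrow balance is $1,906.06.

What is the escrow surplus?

$751.76

FHA mortgage insurance premium: $1,542.96 per year
City property tax: $3,329.16 per year
Hazard insurance: $2,053.68 per year
Yearly total = $1,542.96 + $3,329.16 + $2,053.68 = $6,925.80
Base monthly escrow = $6,925.80 ÷ 12 = $577.15
Required cushion = 2 × $577.15 = $1,154.30
Excess over cushion: $1,906.06 − $1,154.30 = $751.76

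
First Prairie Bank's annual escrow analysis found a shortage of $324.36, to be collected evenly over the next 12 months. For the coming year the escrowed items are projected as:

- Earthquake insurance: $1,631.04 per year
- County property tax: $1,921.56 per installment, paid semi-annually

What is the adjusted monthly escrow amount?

$483.21

Earthquake insurance: $1,631.04 per year
County property tax: $1,921.56 × 2 = $3,843.12 per year
Yearly total = $5,474.16
Per month = $5,474.16 ÷ 12 = $456.18
Shortage per month = $324.36 / 12 = $27.03
Adjusted monthly = $456.18 + $27.03 = $483.21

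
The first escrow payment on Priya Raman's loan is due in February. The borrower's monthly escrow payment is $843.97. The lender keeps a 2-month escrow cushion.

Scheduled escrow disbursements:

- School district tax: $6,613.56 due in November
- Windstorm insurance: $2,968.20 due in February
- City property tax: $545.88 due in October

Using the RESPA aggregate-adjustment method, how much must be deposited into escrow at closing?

$3,812.17

Cushion = 2 × $843.97 = $1,687.94
Trial balance (start $0, +$843.97 each month, − disbursements):
  Feb: +$843.97 − $2,968.20 → -$2,124.23
  Mar: +$843.97 → -$1,280.26
  Apr: +$843.97 → -$436.29
  May: +$843.97 → $407.68
  Jun: +$843.97 → $1,251.65
  Jul: +$843.97 → $2,095.62
  Aug: +$843.97 → $2,939.59
  Sep: +$843.97 → $3,783.56
  Oct: +$843.97 − $545.88 → $4,081.65
  Nov: +$843.97 − $6,613.56 → -$1,687.94
  Dec: +$843.97 → -$843.97
  Jan: +$843.97 → $0.00
Lowest trial balance = -$2,124.23 (Feb)
Initial deposit = cushion − low point = $1,687.94 − (-$2,124.23) = $3,812.17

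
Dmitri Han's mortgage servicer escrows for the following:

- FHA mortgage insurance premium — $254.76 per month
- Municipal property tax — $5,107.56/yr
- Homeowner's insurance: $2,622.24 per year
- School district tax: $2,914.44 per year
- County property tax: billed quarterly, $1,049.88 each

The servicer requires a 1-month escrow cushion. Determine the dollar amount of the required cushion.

FHA mortgage insurance premium: $254.76 × 12 = $3,057.12
Municipal property tax: $5,107.56
Homeowner's insurance: $2,622.24
School district tax: $2,914.44
County property tax: $1,049.88 × 4 = $4,199.52
Total per year = $3,057.12 + $5,107.56 + $2,622.24 + $2,914.44 + $4,199.52 = $17,900.88
Monthly escrow = $17,900.88 / 12 = $1,491.74
Cushion = 1 × $1,491.74 = $1,491.74

$1,491.74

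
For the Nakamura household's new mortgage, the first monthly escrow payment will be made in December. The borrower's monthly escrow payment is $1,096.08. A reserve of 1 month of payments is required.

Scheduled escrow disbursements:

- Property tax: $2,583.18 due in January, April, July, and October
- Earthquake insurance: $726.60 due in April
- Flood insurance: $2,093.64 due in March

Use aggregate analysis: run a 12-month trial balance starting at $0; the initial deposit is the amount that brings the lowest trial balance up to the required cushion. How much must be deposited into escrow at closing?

$3,602.28

Cushion = 1 × $1,096.08 = $1,096.08
Trial balance (start $0, +$1,096.08 each month, − disbursements):
  Dec: +$1,096.08 → $1,096.08
  Jan: +$1,096.08 − $2,583.18 → -$391.02
  Feb: +$1,096.08 → $705.06
  Mar: +$1,096.08 − $2,093.64 → -$292.50
  Apr: +$1,096.08 − $3,309.78 → -$2,506.20
  May: +$1,096.08 → -$1,410.12
  Jun: +$1,096.08 → -$314.04
  Jul: +$1,096.08 − $2,583.18 → -$1,801.14
  Aug: +$1,096.08 → -$705.06
  Sep: +$1,096.08 → $391.02
  Oct: +$1,096.08 − $2,583.18 → -$1,096.08
  Nov: +$1,096.08 → $0.00
Lowest trial balance = -$2,506.20 (Apr)
Initial deposit = cushion − low point = $1,096.08 − (-$2,506.20) = $3,602.28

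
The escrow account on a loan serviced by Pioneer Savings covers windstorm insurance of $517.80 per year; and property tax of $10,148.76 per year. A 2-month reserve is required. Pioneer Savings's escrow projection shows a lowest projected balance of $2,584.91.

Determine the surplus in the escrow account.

$807.15

Windstorm insurance: $517.80 per year
Property tax: $10,148.76 per year
Total annual escrow = $517.80 + $10,148.76 = $10,666.56
Monthly escrow = $10,666.56 / 12 = $888.88
Required cushion = 2 × $888.88 = $1,777.76
Excess over cushion: $2,584.91 − $1,777.76 = $807.15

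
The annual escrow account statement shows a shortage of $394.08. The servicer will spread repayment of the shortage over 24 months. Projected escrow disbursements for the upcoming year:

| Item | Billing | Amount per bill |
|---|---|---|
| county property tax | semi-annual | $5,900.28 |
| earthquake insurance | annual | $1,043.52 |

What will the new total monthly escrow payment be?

County property tax = $5,900.28 × 2 = $11,800.56 annually
Earthquake insurance = $1,043.52 annually
Combined annual = $11,800.56 + $1,043.52 = $12,844.08
Monthly escrow = $12,844.08 / 12 = $1,070.34
Shortage spread = $394.08 ÷ 24 = $16.42/mo
New monthly escrow = $1,070.34 + $16.42 = $1,086.76

$1,086.76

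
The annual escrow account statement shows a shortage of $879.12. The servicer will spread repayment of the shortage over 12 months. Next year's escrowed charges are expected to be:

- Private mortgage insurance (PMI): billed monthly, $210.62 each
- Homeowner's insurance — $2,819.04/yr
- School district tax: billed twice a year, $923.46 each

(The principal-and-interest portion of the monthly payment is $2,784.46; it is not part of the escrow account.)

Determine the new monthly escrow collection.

Private mortgage insurance (PMI): $210.62 × 12 = $2,527.44
Homeowner's insurance: $2,819.04
School district tax: $923.46 × 2 = $1,846.92
Total annual escrow = $2,527.44 + $2,819.04 + $1,846.92 = $7,193.40
Per month = $7,193.40 / 12 = $599.45
Shortage spread = $879.12 ÷ 12 = $73.26/mo
New monthly escrow = $599.45 + $73.26 = $672.71

$672.71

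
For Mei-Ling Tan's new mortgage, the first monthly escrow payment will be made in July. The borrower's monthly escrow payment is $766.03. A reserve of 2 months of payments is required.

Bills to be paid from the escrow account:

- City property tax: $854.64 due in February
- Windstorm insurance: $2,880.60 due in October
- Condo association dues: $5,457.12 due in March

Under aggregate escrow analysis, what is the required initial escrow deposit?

$3,830.15

Cushion = 2 × $766.03 = $1,532.06
Trial balance (start $0, +$766.03 each month, − disbursements):
  Jul: +$766.03 → $766.03
  Aug: +$766.03 → $1,532.06
  Sep: +$766.03 → $2,298.09
  Oct: +$766.03 − $2,880.60 → $183.52
  Nov: +$766.03 → $949.55
  Dec: +$766.03 → $1,715.58
  Jan: +$766.03 → $2,481.61
  Feb: +$766.03 − $854.64 → $2,393.00
  Mar: +$766.03 − $5,457.12 → -$2,298.09
  Apr: +$766.03 → -$1,532.06
  May: +$766.03 → -$766.03
  Jun: +$766.03 → $0.00
Lowest trial balance = -$2,298.09 (Mar)
Initial deposit = cushion − low point = $1,532.06 − (-$2,298.09) = $3,830.15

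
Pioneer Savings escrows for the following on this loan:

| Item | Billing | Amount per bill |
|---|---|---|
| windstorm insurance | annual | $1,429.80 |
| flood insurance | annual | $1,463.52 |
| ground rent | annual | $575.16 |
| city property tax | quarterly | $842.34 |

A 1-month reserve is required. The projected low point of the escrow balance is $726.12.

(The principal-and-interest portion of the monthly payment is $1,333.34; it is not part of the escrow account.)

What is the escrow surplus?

Windstorm insurance — $1,429.80
Flood insurance — $1,463.52
Ground rent — $575.16
City property tax — $842.34 × 4 = $3,369.36
Total annual escrow = $6,837.84
Base monthly escrow = $6,837.84 ÷ 12 = $569.82
Required reserve = 1 × $569.82 = $569.82
Surplus = $726.12 − $569.82 = $156.30

$156.30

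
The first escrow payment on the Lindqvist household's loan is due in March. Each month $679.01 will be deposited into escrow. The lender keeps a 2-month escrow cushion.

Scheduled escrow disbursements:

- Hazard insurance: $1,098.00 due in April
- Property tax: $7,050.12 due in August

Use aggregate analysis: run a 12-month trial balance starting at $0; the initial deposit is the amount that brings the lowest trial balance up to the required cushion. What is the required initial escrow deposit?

Cushion = 2 × $679.01 = $1,358.02
Trial balance (start $0, +$679.01 each month, − disbursements):
  Mar: +$679.01 → $679.01
  Apr: +$679.01 − $1,098.00 → $260.02
  May: +$679.01 → $939.03
  Jun: +$679.01 → $1,618.04
  Jul: +$679.01 → $2,297.05
  Aug: +$679.01 − $7,050.12 → -$4,074.06
  Sep: +$679.01 → -$3,395.05
  Oct: +$679.01 → -$2,716.04
  Nov: +$679.01 → -$2,037.03
  Dec: +$679.01 → -$1,358.02
  Jan: +$679.01 → -$679.01
  Feb: +$679.01 → $0.00
Lowest trial balance = -$4,074.06 (Aug)
Initial deposit = cushion − low point = $1,358.02 − (-$4,074.06) = $5,432.08

$5,432.08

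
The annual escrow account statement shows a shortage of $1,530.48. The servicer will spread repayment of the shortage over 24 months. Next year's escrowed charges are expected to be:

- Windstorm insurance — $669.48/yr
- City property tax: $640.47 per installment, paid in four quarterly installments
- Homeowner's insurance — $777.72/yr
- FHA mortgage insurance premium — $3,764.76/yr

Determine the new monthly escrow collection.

$711.59

Windstorm insurance = $669.48 annually
City property tax = $640.47 × 4 = $2,561.88 annually
Homeowner's insurance = $777.72 annually
FHA mortgage insurance premium = $3,764.76 annually
Total per year = $669.48 + $2,561.88 + $777.72 + $3,764.76 = $7,773.84
Base monthly escrow = $7,773.84 ÷ 12 = $647.82
Shortage spread = $1,530.48 / 24 = $63.77/mo
Adjusted monthly = $647.82 + $63.77 = $711.59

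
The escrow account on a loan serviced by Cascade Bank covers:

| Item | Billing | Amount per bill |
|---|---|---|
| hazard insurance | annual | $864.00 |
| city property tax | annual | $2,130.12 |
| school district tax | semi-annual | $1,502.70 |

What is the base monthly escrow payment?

$499.96

Hazard insurance — $864.00 annually
City property tax — $2,130.12 annually
School district tax — $1,502.70 × 2 = $3,005.40 annually
Total annual escrow = $5,999.52
Monthly escrow = $5,999.52 / 12 = $499.96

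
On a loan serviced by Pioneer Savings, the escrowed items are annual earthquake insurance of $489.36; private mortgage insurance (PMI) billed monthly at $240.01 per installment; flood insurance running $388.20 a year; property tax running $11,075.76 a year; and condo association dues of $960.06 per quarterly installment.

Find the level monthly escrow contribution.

Earthquake insurance — $489.36/yr
Private mortgage insurance (PMI) — $240.01 × 12 = $2,880.12/yr
Flood insurance — $388.20/yr
Property tax — $11,075.76/yr
Condo association dues — $960.06 × 4 = $3,840.24/yr
Yearly total = $489.36 + $2,880.12 + $388.20 + $11,075.76 + $3,840.24 = $18,673.68
Monthly = $18,673.68 ÷ 12 = $1,556.14

$1,556.14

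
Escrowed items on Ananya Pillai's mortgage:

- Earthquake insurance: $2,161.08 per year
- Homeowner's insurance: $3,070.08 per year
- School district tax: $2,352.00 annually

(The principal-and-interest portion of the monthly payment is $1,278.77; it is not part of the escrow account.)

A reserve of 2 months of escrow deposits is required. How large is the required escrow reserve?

Earthquake insurance — $2,161.08 annually
Homeowner's insurance — $3,070.08 annually
School district tax — $2,352.00 annually
Total annual escrow = $2,161.08 + $3,070.08 + $2,352.00 = $7,583.16
Monthly escrow = $7,583.16 / 12 = $631.93
Reserve = 2 × $631.93 = $1,263.86

$1,263.86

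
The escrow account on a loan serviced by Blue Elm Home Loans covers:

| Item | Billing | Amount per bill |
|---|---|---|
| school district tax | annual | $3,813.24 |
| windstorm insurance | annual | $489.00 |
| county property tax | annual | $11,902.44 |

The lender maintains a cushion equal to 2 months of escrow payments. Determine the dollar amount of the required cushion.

$2,700.78

School district tax — $3,813.24
Windstorm insurance — $489.00
County property tax — $11,902.44
Yearly total = $3,813.24 + $489.00 + $11,902.44 = $16,204.68
Per month = $16,204.68 ÷ 12 = $1,350.39
Cushion = 2 × $1,350.39 = $2,700.78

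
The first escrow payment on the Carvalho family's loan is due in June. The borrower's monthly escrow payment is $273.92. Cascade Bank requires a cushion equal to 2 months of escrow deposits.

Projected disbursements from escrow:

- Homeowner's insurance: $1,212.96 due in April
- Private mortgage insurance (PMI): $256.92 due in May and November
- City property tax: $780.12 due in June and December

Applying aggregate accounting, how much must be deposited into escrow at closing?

$1,054.04

Cushion = 2 × $273.92 = $547.84
Trial balance (start $0, +$273.92 each month, − disbursements):
  Jun: +$273.92 − $780.12 → -$506.20
  Jul: +$273.92 → -$232.28
  Aug: +$273.92 → $41.64
  Sep: +$273.92 → $315.56
  Oct: +$273.92 → $589.48
  Nov: +$273.92 − $256.92 → $606.48
  Dec: +$273.92 − $780.12 → $100.28
  Jan: +$273.92 → $374.20
  Feb: +$273.92 → $648.12
  Mar: +$273.92 → $922.04
  Apr: +$273.92 − $1,212.96 → -$17.00
  May: +$273.92 − $256.92 → $0.00
Lowest trial balance = -$506.20 (Jun)
Initial deposit = cushion − low point = $547.84 − (-$506.20) = $1,054.04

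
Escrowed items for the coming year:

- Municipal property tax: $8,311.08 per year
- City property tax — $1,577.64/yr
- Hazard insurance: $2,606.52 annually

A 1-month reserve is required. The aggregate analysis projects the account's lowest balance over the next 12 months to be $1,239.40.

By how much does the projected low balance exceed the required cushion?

Municipal property tax: $8,311.08/yr
City property tax: $1,577.64/yr
Hazard insurance: $2,606.52/yr
Total annual escrow = $12,495.24
Base monthly escrow = $12,495.24 / 12 = $1,041.27
Required reserve = 1 × $1,041.27 = $1,041.27
Surplus = $1,239.40 − $1,041.27 = $198.13

$198.13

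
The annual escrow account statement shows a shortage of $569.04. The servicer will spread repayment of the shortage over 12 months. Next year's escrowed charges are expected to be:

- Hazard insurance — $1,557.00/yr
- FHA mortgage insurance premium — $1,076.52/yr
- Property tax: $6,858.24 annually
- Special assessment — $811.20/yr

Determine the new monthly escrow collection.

Hazard insurance: $1,557.00/yr
FHA mortgage insurance premium: $1,076.52/yr
Property tax: $6,858.24/yr
Special assessment: $811.20/yr
Combined annual = $1,557.00 + $1,076.52 + $6,858.24 + $811.20 = $10,302.96
Monthly = $10,302.96 ÷ 12 = $858.58
Shortage per month = $569.04 ÷ 12 = $47.42
New monthly escrow = $858.58 + $47.42 = $906.00

$906.00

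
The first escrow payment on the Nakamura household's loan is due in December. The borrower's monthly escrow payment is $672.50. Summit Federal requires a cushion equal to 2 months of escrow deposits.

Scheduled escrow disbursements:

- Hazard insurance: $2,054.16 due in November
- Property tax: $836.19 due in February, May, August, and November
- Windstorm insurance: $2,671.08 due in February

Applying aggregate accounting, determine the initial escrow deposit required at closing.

$2,834.77

Cushion = 2 × $672.50 = $1,345.00
Trial balance (start $0, +$672.50 each month, − disbursements):
  Dec: +$672.50 → $672.50
  Jan: +$672.50 → $1,345.00
  Feb: +$672.50 − $3,507.27 → -$1,489.77
  Mar: +$672.50 → -$817.27
  Apr: +$672.50 → -$144.77
  May: +$672.50 − $836.19 → -$308.46
  Jun: +$672.50 → $364.04
  Jul: +$672.50 → $1,036.54
  Aug: +$672.50 − $836.19 → $872.85
  Sep: +$672.50 → $1,545.35
  Oct: +$672.50 → $2,217.85
  Nov: +$672.50 − $2,890.35 → $0.00
Lowest trial balance = -$1,489.77 (Feb)
Initial deposit = cushion − low point = $1,345.00 − (-$1,489.77) = $2,834.77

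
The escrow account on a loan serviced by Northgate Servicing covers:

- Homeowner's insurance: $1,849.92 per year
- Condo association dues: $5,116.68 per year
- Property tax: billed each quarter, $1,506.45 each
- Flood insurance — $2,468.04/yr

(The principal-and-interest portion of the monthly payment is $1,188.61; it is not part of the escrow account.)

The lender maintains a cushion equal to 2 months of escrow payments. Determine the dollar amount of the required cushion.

$2,576.74

Homeowner's insurance: $1,849.92 annually
Condo association dues: $5,116.68 annually
Property tax: $1,506.45 × 4 = $6,025.80 annually
Flood insurance: $2,468.04 annually
Annual escrow total = $1,849.92 + $5,116.68 + $6,025.80 + $2,468.04 = $15,460.44
Base monthly escrow = $15,460.44 ÷ 12 = $1,288.37
Cushion = 2 × $1,288.37 = $2,576.74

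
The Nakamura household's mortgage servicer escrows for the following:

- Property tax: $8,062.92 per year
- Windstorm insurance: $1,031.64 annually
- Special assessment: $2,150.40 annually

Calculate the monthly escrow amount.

$937.08

Property tax = $8,062.92/yr
Windstorm insurance = $1,031.64/yr
Special assessment = $2,150.40/yr
Annual escrow total = $11,244.96
Per month = $11,244.96 / 12 = $937.08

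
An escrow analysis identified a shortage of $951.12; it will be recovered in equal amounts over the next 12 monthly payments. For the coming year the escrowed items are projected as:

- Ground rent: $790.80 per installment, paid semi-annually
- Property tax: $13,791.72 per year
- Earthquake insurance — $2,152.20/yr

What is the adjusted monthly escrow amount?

Ground rent — $790.80 × 2 = $1,581.60
Property tax — $13,791.72
Earthquake insurance — $2,152.20
Total per year = $1,581.60 + $13,791.72 + $2,152.20 = $17,525.52
Monthly escrow = $17,525.52 ÷ 12 = $1,460.46
Monthly shortage recovery: $951.12 ÷ 12 = $79.26
Adjusted monthly = $1,460.46 + $79.26 = $1,539.72

$1,539.72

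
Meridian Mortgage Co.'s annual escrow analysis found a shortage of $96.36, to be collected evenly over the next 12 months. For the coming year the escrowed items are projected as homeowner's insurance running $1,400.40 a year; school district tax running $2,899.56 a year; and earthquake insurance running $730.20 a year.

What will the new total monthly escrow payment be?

Homeowner's insurance — $1,400.40/yr
School district tax — $2,899.56/yr
Earthquake insurance — $730.20/yr
Annual escrow total = $1,400.40 + $2,899.56 + $730.20 = $5,030.16
Base monthly escrow = $5,030.16 / 12 = $419.18
Shortage spread = $96.36 ÷ 12 = $8.03/mo
Adjusted monthly = $419.18 + $8.03 = $427.21

$427.21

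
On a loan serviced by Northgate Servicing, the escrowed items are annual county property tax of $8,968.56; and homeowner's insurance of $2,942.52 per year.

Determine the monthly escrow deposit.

$992.59

County property tax — $8,968.56 per year
Homeowner's insurance — $2,942.52 per year
Combined annual = $8,968.56 + $2,942.52 = $11,911.08
Monthly = $11,911.08 / 12 = $992.59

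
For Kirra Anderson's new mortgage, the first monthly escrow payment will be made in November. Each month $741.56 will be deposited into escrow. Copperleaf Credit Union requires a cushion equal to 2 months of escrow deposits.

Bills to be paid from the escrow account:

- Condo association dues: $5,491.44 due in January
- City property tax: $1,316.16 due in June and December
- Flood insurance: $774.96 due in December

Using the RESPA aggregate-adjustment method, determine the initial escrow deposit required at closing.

Cushion = 2 × $741.56 = $1,483.12
Trial balance (start $0, +$741.56 each month, − disbursements):
  Nov: +$741.56 → $741.56
  Dec: +$741.56 − $2,091.12 → -$608.00
  Jan: +$741.56 − $5,491.44 → -$5,357.88
  Feb: +$741.56 → -$4,616.32
  Mar: +$741.56 → -$3,874.76
  Apr: +$741.56 → -$3,133.20
  May: +$741.56 → -$2,391.64
  Jun: +$741.56 − $1,316.16 → -$2,966.24
  Jul: +$741.56 → -$2,224.68
  Aug: +$741.56 → -$1,483.12
  Sep: +$741.56 → -$741.56
  Oct: +$741.56 → $0.00
Lowest trial balance = -$5,357.88 (Jan)
Initial deposit = cushion − low point = $1,483.12 − (-$5,357.88) = $6,841.00

$6,841.00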